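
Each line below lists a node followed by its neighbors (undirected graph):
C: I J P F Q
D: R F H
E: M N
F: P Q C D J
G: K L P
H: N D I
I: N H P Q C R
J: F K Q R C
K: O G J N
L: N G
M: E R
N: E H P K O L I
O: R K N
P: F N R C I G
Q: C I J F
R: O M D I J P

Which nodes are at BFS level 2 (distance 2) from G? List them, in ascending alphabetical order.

Level 0: G
Level 1: K, L, P
Level 2: C, F, I, J, N, O, R
Level 3: D, E, H, M, Q

C, F, I, J, N, O, R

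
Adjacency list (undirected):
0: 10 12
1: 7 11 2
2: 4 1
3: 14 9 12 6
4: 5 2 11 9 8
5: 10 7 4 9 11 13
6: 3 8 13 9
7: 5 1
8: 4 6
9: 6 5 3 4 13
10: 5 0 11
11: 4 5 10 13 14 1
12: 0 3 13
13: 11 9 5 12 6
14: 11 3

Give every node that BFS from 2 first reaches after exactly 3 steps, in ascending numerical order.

Level 0: 2
Level 1: 1, 4
Level 2: 5, 7, 8, 9, 11
Level 3: 3, 6, 10, 13, 14
Level 4: 0, 12

3, 6, 10, 13, 14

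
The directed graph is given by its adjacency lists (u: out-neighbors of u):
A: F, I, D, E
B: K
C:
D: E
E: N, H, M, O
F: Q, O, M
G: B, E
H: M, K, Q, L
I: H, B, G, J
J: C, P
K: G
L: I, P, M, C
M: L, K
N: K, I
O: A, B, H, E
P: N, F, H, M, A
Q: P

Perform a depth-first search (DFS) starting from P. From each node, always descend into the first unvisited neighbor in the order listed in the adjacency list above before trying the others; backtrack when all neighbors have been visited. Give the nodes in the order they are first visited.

P, N, K, G, B, E, H, M, L, I, J, C, Q, O, A, F, D

Visit P
P → N
N → K
K → G
G → B
G → E
E → H
H → M
M → L
L → I
I → J
J → C
H → Q
E → O
O → A
A → F
A → D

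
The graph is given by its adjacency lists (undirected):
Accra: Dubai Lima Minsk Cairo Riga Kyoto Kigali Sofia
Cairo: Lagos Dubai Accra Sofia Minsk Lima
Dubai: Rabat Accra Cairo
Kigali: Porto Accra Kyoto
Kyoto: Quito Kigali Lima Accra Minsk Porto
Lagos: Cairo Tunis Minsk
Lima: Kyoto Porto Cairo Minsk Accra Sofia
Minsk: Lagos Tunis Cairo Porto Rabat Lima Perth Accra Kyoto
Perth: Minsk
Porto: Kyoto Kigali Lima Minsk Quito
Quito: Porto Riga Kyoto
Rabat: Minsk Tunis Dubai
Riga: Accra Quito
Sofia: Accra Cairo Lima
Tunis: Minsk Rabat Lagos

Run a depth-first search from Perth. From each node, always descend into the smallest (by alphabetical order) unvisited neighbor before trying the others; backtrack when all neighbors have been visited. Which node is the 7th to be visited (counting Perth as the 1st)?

Visit Perth
Perth → Minsk
Minsk → Accra
Accra → Cairo
Cairo → Dubai
Dubai → Rabat
Rabat → Tunis
Tunis → Lagos
Cairo → Lima
Lima → Kyoto
Kyoto → Kigali
Kigali → Porto
Porto → Quito
Quito → Riga
Lima → Sofia

Visit order: Perth, Minsk, Accra, Cairo, Dubai, Rabat, Tunis, Lagos, Lima, Kyoto, Kigali, Porto, Quito, Riga, Sofia

Tunis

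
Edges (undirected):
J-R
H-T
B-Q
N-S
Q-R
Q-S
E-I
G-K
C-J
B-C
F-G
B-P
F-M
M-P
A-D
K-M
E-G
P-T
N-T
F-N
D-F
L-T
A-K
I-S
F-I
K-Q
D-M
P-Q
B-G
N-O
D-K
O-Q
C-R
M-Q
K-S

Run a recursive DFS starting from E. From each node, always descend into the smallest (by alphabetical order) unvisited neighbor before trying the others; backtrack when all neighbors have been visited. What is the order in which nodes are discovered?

E G B C J R Q K A D F I S N O T H L P M

Visit E
E → G
G → B
B → C
C → J
J → R
R → Q
Q → K
K → A
A → D
D → F
F → I
I → S
S → N
N → O
N → T
T → H
T → L
T → P
P → M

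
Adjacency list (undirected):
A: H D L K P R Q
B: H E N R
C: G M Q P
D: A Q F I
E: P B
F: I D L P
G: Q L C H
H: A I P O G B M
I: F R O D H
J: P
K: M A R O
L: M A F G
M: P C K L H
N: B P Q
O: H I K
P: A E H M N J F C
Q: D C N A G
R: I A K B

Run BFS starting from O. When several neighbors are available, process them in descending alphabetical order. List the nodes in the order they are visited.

O, K, I, H, R, M, A, F, D, P, G, B, L, C, Q, N, J, E

Visit O; enqueue K, I, H → queue [K, I, H]
Visit K; enqueue R, M, A → queue [I, H, R, M, A]
Visit I; enqueue F, D → queue [H, R, M, A, F, D]
Visit H; enqueue P, G, B → queue [R, M, A, F, D, P, G, B]
Visit R → queue [M, A, F, D, P, G, B]
Visit M; enqueue L, C → queue [A, F, D, P, G, B, L, C]
Visit A; enqueue Q → queue [F, D, P, G, B, L, C, Q]
Visit F → queue [D, P, G, B, L, C, Q]
Visit D → queue [P, G, B, L, C, Q]
Visit P; enqueue N, J, E → queue [G, B, L, C, Q, N, J, E]
Visit G → queue [B, L, C, Q, N, J, E]
Visit B → queue [L, C, Q, N, J, E]
Visit L → queue [C, Q, N, J, E]
Visit C → queue [Q, N, J, E]
Visit Q → queue [N, J, E]
Visit N → queue [J, E]
Visit J → queue [E]
Visit E → queue []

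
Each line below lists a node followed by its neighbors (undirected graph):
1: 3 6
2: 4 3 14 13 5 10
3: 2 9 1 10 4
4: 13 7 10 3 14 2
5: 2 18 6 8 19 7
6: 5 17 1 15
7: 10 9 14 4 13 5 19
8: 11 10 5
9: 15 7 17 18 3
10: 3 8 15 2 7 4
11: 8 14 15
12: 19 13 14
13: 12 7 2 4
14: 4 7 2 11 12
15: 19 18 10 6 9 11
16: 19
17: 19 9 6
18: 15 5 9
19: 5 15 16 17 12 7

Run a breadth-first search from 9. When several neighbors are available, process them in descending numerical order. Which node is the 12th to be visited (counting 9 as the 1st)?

14

Visit 9; enqueue 18, 17, 15, 7, 3 → queue [18, 17, 15, 7, 3]
Visit 18; enqueue 5 → queue [17, 15, 7, 3, 5]
Visit 17; enqueue 19, 6 → queue [15, 7, 3, 5, 19, 6]
Visit 15; enqueue 11, 10 → queue [7, 3, 5, 19, 6, 11, 10]
Visit 7; enqueue 14, 13, 4 → queue [3, 5, 19, 6, 11, 10, 14, 13, 4]
Visit 3; enqueue 2, 1 → queue [5, 19, 6, 11, 10, 14, 13, 4, 2, 1]
Visit 5; enqueue 8 → queue [19, 6, 11, 10, 14, 13, 4, 2, 1, 8]
Visit 19; enqueue 16, 12 → queue [6, 11, 10, 14, 13, 4, 2, 1, 8, 16, 12]
Visit 6 → queue [11, 10, 14, 13, 4, 2, 1, 8, 16, 12]
Visit 11 → queue [10, 14, 13, 4, 2, 1, 8, 16, 12]
Visit 10 → queue [14, 13, 4, 2, 1, 8, 16, 12]
Visit 14 → queue [13, 4, 2, 1, 8, 16, 12]
Visit 13 → queue [4, 2, 1, 8, 16, 12]
Visit 4 → queue [2, 1, 8, 16, 12]
Visit 2 → queue [1, 8, 16, 12]
Visit 1 → queue [8, 16, 12]
Visit 8 → queue [16, 12]
Visit 16 → queue [12]
Visit 12 → queue []

Visit order: 9, 18, 17, 15, 7, 3, 5, 19, 6, 11, 10, 14, 13, 4, 2, 1, 8, 16, 12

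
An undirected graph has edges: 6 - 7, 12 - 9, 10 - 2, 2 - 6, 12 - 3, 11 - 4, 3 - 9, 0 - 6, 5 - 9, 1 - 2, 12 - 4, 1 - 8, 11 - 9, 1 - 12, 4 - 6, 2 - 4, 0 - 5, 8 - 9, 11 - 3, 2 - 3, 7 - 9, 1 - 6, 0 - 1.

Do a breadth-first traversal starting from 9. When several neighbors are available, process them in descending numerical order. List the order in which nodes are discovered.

9, 12, 11, 8, 7, 5, 3, 4, 1, 6, 0, 2, 10

Visit 9; enqueue 12, 11, 8, 7, 5, 3 → queue [12, 11, 8, 7, 5, 3]
Visit 12; enqueue 4, 1 → queue [11, 8, 7, 5, 3, 4, 1]
Visit 11 → queue [8, 7, 5, 3, 4, 1]
Visit 8 → queue [7, 5, 3, 4, 1]
Visit 7; enqueue 6 → queue [5, 3, 4, 1, 6]
Visit 5; enqueue 0 → queue [3, 4, 1, 6, 0]
Visit 3; enqueue 2 → queue [4, 1, 6, 0, 2]
Visit 4 → queue [1, 6, 0, 2]
Visit 1 → queue [6, 0, 2]
Visit 6 → queue [0, 2]
Visit 0 → queue [2]
Visit 2; enqueue 10 → queue [10]
Visit 10 → queue []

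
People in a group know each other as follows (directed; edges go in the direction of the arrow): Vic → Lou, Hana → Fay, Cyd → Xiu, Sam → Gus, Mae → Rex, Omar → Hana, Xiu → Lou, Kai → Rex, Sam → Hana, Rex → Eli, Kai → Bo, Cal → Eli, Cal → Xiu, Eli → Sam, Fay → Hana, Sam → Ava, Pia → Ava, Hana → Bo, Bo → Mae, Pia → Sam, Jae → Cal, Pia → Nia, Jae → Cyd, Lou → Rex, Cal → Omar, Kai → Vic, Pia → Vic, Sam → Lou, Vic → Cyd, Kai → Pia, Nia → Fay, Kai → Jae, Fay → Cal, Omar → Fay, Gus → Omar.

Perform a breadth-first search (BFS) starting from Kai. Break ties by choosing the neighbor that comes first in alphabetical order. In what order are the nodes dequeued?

Kai, Bo, Jae, Pia, Rex, Vic, Mae, Cal, Cyd, Ava, Nia, Sam, Eli, Lou, Omar, Xiu, Fay, Gus, Hana

Visit Kai; enqueue Bo, Jae, Pia, Rex, Vic → queue [Bo, Jae, Pia, Rex, Vic]
Visit Bo; enqueue Mae → queue [Jae, Pia, Rex, Vic, Mae]
Visit Jae; enqueue Cal, Cyd → queue [Pia, Rex, Vic, Mae, Cal, Cyd]
Visit Pia; enqueue Ava, Nia, Sam → queue [Rex, Vic, Mae, Cal, Cyd, Ava, Nia, Sam]
Visit Rex; enqueue Eli → queue [Vic, Mae, Cal, Cyd, Ava, Nia, Sam, Eli]
Visit Vic; enqueue Lou → queue [Mae, Cal, Cyd, Ava, Nia, Sam, Eli, Lou]
Visit Mae → queue [Cal, Cyd, Ava, Nia, Sam, Eli, Lou]
Visit Cal; enqueue Omar, Xiu → queue [Cyd, Ava, Nia, Sam, Eli, Lou, Omar, Xiu]
Visit Cyd → queue [Ava, Nia, Sam, Eli, Lou, Omar, Xiu]
Visit Ava → queue [Nia, Sam, Eli, Lou, Omar, Xiu]
Visit Nia; enqueue Fay → queue [Sam, Eli, Lou, Omar, Xiu, Fay]
Visit Sam; enqueue Gus, Hana → queue [Eli, Lou, Omar, Xiu, Fay, Gus, Hana]
Visit Eli → queue [Lou, Omar, Xiu, Fay, Gus, Hana]
Visit Lou → queue [Omar, Xiu, Fay, Gus, Hana]
Visit Omar → queue [Xiu, Fay, Gus, Hana]
Visit Xiu → queue [Fay, Gus, Hana]
Visit Fay → queue [Gus, Hana]
Visit Gus → queue [Hana]
Visit Hana → queue []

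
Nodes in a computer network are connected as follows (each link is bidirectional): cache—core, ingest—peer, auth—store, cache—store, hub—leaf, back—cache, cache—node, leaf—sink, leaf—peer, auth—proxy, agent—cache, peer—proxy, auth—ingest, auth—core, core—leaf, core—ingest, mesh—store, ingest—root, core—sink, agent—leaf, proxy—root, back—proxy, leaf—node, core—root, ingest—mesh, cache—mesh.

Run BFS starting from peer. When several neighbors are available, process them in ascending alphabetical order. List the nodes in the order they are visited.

peer, ingest, leaf, proxy, auth, core, mesh, root, agent, hub, node, sink, back, store, cache

Visit peer; enqueue ingest, leaf, proxy → queue [ingest, leaf, proxy]
Visit ingest; enqueue auth, core, mesh, root → queue [leaf, proxy, auth, core, mesh, root]
Visit leaf; enqueue agent, hub, node, sink → queue [proxy, auth, core, mesh, root, agent, hub, node, sink]
Visit proxy; enqueue back → queue [auth, core, mesh, root, agent, hub, node, sink, back]
Visit auth; enqueue store → queue [core, mesh, root, agent, hub, node, sink, back, store]
Visit core; enqueue cache → queue [mesh, root, agent, hub, node, sink, back, store, cache]
Visit mesh → queue [root, agent, hub, node, sink, back, store, cache]
Visit root → queue [agent, hub, node, sink, back, store, cache]
Visit agent → queue [hub, node, sink, back, store, cache]
Visit hub → queue [node, sink, back, store, cache]
Visit node → queue [sink, back, store, cache]
Visit sink → queue [back, store, cache]
Visit back → queue [store, cache]
Visit store → queue [cache]
Visit cache → queue []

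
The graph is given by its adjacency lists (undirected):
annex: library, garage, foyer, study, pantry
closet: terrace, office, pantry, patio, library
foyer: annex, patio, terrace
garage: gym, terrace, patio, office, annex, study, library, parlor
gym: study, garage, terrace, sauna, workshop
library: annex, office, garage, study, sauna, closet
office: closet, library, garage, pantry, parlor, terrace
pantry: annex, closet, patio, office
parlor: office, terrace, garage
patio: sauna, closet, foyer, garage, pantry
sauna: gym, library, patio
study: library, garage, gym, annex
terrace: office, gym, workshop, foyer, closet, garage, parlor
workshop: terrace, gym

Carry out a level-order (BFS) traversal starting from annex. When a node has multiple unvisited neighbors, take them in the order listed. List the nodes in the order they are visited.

Visit annex; enqueue library, garage, foyer, study, pantry → queue [library, garage, foyer, study, pantry]
Visit library; enqueue office, sauna, closet → queue [garage, foyer, study, pantry, office, sauna, closet]
Visit garage; enqueue gym, terrace, patio, parlor → queue [foyer, study, pantry, office, sauna, closet, gym, terrace, patio, parlor]
Visit foyer → queue [study, pantry, office, sauna, closet, gym, terrace, patio, parlor]
Visit study → queue [pantry, office, sauna, closet, gym, terrace, patio, parlor]
Visit pantry → queue [office, sauna, closet, gym, terrace, patio, parlor]
Visit office → queue [sauna, closet, gym, terrace, patio, parlor]
Visit sauna → queue [closet, gym, terrace, patio, parlor]
Visit closet → queue [gym, terrace, patio, parlor]
Visit gym; enqueue workshop → queue [terrace, patio, parlor, workshop]
Visit terrace → queue [patio, parlor, workshop]
Visit patio → queue [parlor, workshop]
Visit parlor → queue [workshop]
Visit workshop → queue []

annex -> library -> garage -> foyer -> study -> pantry -> office -> sauna -> closet -> gym -> terrace -> patio -> parlor -> workshop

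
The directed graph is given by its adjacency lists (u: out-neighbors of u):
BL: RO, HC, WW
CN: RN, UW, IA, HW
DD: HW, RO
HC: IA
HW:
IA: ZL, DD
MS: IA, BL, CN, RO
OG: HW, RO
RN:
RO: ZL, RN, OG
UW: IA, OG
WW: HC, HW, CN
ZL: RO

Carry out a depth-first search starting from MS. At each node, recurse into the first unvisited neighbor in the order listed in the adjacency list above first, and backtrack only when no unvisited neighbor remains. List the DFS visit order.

MS IA ZL RO RN OG HW DD BL HC WW CN UW

Visit MS
MS → IA
IA → ZL
ZL → RO
RO → RN
RO → OG
OG → HW
IA → DD
MS → BL
BL → HC
BL → WW
WW → CN
CN → UW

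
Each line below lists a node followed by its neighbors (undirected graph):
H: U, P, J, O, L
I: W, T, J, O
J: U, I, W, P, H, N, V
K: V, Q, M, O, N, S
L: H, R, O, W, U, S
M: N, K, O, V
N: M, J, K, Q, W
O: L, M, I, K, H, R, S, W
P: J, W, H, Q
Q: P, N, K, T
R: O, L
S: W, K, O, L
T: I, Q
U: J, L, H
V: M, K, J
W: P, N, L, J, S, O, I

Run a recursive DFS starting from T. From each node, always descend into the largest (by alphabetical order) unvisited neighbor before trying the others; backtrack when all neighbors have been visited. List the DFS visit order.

T, Q, P, W, S, O, R, L, U, J, V, M, N, K, I, H

Visit T
T → Q
Q → P
P → W
W → S
S → O
O → R
R → L
L → U
U → J
J → V
V → M
M → N
N → K
J → I
J → H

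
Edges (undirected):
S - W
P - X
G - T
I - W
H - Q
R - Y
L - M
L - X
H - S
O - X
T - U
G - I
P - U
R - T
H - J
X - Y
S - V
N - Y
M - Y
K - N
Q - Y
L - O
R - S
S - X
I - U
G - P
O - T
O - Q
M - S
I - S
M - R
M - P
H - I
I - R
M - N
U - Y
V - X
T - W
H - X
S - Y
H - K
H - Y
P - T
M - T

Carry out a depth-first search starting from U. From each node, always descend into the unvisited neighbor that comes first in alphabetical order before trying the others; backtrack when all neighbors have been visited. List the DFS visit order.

U, I, G, P, M, L, O, Q, H, J, K, N, Y, R, S, V, X, W, T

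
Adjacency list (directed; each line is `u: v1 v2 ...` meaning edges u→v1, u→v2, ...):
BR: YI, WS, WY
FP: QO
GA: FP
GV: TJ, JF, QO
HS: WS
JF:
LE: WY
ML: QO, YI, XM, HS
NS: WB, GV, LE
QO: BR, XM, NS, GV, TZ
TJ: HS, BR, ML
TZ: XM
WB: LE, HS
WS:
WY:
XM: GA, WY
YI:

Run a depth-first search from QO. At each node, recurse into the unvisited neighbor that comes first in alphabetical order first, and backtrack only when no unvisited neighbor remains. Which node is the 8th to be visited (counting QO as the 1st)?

TJ

Visit QO
QO → BR
BR → WS
BR → WY
BR → YI
QO → GV
GV → JF
GV → TJ
TJ → HS
TJ → ML
ML → XM
XM → GA
GA → FP
QO → NS
NS → LE
NS → WB
QO → TZ

Visit order: QO, BR, WS, WY, YI, GV, JF, TJ, HS, ML, XM, GA, FP, NS, LE, WB, TZ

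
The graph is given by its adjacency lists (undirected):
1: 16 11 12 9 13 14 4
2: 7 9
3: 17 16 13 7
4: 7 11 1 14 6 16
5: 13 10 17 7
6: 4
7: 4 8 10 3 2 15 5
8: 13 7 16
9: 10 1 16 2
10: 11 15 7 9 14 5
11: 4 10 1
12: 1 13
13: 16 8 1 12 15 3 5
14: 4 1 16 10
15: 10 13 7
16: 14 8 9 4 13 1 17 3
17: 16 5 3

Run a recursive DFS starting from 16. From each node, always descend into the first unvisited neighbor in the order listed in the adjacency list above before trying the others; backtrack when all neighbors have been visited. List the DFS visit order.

16 14 4 7 8 13 1 11 10 15 9 2 5 17 3 12 6

Visit 16
16 → 14
14 → 4
4 → 7
7 → 8
8 → 13
13 → 1
1 → 11
11 → 10
10 → 15
10 → 9
9 → 2
10 → 5
5 → 17
17 → 3
1 → 12
4 → 6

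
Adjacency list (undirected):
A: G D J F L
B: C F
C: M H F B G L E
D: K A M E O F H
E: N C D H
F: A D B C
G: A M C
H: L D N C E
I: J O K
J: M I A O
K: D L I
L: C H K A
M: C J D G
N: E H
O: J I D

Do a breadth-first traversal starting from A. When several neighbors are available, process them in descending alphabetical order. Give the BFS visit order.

Visit A; enqueue L, J, G, F, D → queue [L, J, G, F, D]
Visit L; enqueue K, H, C → queue [J, G, F, D, K, H, C]
Visit J; enqueue O, M, I → queue [G, F, D, K, H, C, O, M, I]
Visit G → queue [F, D, K, H, C, O, M, I]
Visit F; enqueue B → queue [D, K, H, C, O, M, I, B]
Visit D; enqueue E → queue [K, H, C, O, M, I, B, E]
Visit K → queue [H, C, O, M, I, B, E]
Visit H; enqueue N → queue [C, O, M, I, B, E, N]
Visit C → queue [O, M, I, B, E, N]
Visit O → queue [M, I, B, E, N]
Visit M → queue [I, B, E, N]
Visit I → queue [B, E, N]
Visit B → queue [E, N]
Visit E → queue [N]
Visit N → queue []

A, L, J, G, F, D, K, H, C, O, M, I, B, E, N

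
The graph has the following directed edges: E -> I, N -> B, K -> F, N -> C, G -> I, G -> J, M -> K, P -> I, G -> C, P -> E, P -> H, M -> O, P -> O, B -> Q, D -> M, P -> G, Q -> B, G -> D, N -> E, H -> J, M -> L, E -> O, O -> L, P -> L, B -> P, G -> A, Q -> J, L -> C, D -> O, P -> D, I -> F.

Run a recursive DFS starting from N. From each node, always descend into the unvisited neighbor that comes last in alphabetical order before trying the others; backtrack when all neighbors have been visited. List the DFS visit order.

Visit N
N → E
E → O
O → L
L → C
E → I
I → F
N → B
B → Q
Q → J
B → P
P → H
P → G
G → D
D → M
M → K
G → A

N E O L C I F B Q J P H G D M K A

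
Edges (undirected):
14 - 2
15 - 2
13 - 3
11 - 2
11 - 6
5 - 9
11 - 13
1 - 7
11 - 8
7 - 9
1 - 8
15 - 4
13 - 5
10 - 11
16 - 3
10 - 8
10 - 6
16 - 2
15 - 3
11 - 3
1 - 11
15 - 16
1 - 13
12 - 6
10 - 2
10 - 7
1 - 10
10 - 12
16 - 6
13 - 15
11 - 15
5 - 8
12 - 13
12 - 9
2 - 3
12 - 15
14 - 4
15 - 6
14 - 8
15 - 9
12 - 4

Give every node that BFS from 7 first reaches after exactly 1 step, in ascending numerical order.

1, 9, 10

Level 0: 7
Level 1: 1, 9, 10
Level 2: 2, 5, 6, 8, 11, 12, 13, 15
Level 3: 3, 4, 14, 16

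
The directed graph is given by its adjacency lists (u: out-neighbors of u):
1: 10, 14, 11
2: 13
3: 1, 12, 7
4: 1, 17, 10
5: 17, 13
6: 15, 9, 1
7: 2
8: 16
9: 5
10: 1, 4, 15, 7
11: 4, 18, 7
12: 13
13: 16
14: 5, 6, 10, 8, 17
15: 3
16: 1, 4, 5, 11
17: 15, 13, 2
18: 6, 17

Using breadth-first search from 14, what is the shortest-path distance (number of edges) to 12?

4

Level 0: 14
Level 1: 5, 6, 8, 10, 17
Level 2: 1, 2, 4, 7, 9, 13, 15, 16
Level 3: 3, 11
Level 4: 12, 18
12 first appears at level 4.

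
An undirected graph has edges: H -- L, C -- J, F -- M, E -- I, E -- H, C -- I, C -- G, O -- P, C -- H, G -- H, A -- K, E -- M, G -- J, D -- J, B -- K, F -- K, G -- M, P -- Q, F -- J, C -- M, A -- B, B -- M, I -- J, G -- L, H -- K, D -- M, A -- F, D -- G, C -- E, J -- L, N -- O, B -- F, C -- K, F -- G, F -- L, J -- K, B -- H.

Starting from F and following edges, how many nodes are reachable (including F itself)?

BFS from F visits: F, M, L, K, J, G, B, A, E, D, C, H, I
Reachable nodes: 13 of 17 total.

13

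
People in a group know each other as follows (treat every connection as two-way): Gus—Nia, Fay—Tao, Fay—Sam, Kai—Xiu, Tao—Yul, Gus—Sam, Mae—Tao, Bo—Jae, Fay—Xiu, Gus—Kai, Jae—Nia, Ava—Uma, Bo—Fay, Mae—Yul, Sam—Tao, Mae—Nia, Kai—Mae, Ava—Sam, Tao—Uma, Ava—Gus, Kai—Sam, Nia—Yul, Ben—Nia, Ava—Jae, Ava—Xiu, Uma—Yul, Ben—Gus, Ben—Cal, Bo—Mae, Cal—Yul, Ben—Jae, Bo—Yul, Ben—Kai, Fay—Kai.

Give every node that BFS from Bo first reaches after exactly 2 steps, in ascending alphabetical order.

Level 0: Bo
Level 1: Fay, Jae, Mae, Yul
Level 2: Ava, Ben, Cal, Kai, Nia, Sam, Tao, Uma, Xiu
Level 3: Gus

Ava, Ben, Cal, Kai, Nia, Sam, Tao, Uma, Xiu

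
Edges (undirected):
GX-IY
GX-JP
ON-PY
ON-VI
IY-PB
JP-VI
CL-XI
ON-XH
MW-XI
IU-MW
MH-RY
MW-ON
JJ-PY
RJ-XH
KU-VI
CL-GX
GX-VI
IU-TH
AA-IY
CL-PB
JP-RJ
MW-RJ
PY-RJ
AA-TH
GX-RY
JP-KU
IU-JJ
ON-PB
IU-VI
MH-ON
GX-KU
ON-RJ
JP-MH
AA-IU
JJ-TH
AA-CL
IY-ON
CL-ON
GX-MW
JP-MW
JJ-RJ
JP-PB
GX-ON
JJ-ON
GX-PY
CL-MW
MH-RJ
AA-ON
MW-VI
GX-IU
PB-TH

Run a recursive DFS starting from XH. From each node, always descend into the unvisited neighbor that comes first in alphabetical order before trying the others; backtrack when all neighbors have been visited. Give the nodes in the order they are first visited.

XH, ON, AA, CL, GX, IU, JJ, PY, RJ, JP, KU, VI, MW, XI, MH, RY, PB, IY, TH

Visit XH
XH → ON
ON → AA
AA → CL
CL → GX
GX → IU
IU → JJ
JJ → PY
PY → RJ
RJ → JP
JP → KU
KU → VI
VI → MW
MW → XI
JP → MH
MH → RY
JP → PB
PB → IY
PB → TH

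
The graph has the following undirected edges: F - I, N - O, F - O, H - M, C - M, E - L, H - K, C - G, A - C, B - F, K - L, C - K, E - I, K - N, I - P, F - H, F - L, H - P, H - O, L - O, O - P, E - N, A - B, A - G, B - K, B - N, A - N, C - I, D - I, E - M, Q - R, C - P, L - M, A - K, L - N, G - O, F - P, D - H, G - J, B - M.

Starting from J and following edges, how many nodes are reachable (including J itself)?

BFS from J visits: J, G, A, C, O, B, K, N, I, M, P, F, H, L, E, D
Reachable nodes: 16 of 18 total.

16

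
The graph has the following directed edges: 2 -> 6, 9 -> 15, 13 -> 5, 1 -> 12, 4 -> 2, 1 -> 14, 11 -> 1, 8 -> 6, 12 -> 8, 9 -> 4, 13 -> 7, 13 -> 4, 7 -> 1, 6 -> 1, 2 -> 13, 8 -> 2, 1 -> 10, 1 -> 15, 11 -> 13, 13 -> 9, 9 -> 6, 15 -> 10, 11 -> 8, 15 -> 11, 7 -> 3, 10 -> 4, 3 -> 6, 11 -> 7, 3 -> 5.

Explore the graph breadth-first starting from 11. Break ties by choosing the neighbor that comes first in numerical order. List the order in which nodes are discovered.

11 → 1 → 7 → 8 → 13 → 10 → 12 → 14 → 15 → 3 → 2 → 6 → 4 → 5 → 9

Visit 11; enqueue 1, 7, 8, 13 → queue [1, 7, 8, 13]
Visit 1; enqueue 10, 12, 14, 15 → queue [7, 8, 13, 10, 12, 14, 15]
Visit 7; enqueue 3 → queue [8, 13, 10, 12, 14, 15, 3]
Visit 8; enqueue 2, 6 → queue [13, 10, 12, 14, 15, 3, 2, 6]
Visit 13; enqueue 4, 5, 9 → queue [10, 12, 14, 15, 3, 2, 6, 4, 5, 9]
Visit 10 → queue [12, 14, 15, 3, 2, 6, 4, 5, 9]
Visit 12 → queue [14, 15, 3, 2, 6, 4, 5, 9]
Visit 14 → queue [15, 3, 2, 6, 4, 5, 9]
Visit 15 → queue [3, 2, 6, 4, 5, 9]
Visit 3 → queue [2, 6, 4, 5, 9]
Visit 2 → queue [6, 4, 5, 9]
Visit 6 → queue [4, 5, 9]
Visit 4 → queue [5, 9]
Visit 5 → queue [9]
Visit 9 → queue []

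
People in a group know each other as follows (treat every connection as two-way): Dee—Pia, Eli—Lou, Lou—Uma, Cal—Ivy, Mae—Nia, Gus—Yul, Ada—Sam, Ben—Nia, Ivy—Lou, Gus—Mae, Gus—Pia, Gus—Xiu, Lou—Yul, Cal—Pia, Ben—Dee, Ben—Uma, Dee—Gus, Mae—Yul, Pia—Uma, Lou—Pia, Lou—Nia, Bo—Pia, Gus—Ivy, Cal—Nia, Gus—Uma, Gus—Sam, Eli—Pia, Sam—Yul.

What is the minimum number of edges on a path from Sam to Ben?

Level 0: Sam
Level 1: Ada, Gus, Yul
Level 2: Dee, Ivy, Lou, Mae, Pia, Uma, Xiu
Level 3: Ben, Bo, Cal, Eli, Nia
Ben first appears at level 3.

3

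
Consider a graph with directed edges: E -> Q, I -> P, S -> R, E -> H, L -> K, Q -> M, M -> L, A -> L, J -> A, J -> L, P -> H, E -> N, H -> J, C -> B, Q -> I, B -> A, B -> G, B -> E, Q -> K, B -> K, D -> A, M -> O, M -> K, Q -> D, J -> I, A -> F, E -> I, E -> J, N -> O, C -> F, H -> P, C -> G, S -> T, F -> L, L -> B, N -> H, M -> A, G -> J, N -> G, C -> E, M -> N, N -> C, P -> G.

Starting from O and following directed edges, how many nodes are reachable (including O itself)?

1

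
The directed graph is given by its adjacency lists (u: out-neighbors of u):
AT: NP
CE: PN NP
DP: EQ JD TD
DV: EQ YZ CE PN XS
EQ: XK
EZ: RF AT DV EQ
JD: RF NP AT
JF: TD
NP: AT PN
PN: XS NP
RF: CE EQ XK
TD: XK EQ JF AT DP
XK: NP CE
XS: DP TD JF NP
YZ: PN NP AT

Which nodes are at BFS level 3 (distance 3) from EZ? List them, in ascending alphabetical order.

DP, JF, TD

Level 0: EZ
Level 1: AT, DV, EQ, RF
Level 2: CE, NP, PN, XK, XS, YZ
Level 3: DP, JF, TD
Level 4: JD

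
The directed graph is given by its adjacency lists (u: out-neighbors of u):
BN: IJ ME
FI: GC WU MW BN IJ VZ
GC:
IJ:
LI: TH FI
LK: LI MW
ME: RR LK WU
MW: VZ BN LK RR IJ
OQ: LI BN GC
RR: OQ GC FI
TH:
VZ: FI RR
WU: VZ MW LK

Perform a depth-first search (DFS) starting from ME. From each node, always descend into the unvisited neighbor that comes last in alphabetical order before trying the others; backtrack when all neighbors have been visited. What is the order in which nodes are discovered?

ME WU VZ RR OQ LI TH FI MW LK IJ BN GC

Visit ME
ME → WU
WU → VZ
VZ → RR
RR → OQ
OQ → LI
LI → TH
LI → FI
FI → MW
MW → LK
MW → IJ
MW → BN
FI → GC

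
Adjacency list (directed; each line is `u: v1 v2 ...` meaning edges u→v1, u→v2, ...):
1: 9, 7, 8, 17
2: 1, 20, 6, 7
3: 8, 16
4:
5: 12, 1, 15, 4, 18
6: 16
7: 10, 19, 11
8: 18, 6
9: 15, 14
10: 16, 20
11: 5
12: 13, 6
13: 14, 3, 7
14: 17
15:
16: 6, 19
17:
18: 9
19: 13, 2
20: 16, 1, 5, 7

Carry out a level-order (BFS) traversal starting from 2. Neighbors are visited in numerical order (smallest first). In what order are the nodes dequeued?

2 → 1 → 6 → 7 → 20 → 8 → 9 → 17 → 16 → 10 → 11 → 19 → 5 → 18 → 14 → 15 → 13 → 4 → 12 → 3

Visit 2; enqueue 1, 6, 7, 20 → queue [1, 6, 7, 20]
Visit 1; enqueue 8, 9, 17 → queue [6, 7, 20, 8, 9, 17]
Visit 6; enqueue 16 → queue [7, 20, 8, 9, 17, 16]
Visit 7; enqueue 10, 11, 19 → queue [20, 8, 9, 17, 16, 10, 11, 19]
Visit 20; enqueue 5 → queue [8, 9, 17, 16, 10, 11, 19, 5]
Visit 8; enqueue 18 → queue [9, 17, 16, 10, 11, 19, 5, 18]
Visit 9; enqueue 14, 15 → queue [17, 16, 10, 11, 19, 5, 18, 14, 15]
Visit 17 → queue [16, 10, 11, 19, 5, 18, 14, 15]
Visit 16 → queue [10, 11, 19, 5, 18, 14, 15]
Visit 10 → queue [11, 19, 5, 18, 14, 15]
Visit 11 → queue [19, 5, 18, 14, 15]
Visit 19; enqueue 13 → queue [5, 18, 14, 15, 13]
Visit 5; enqueue 4, 12 → queue [18, 14, 15, 13, 4, 12]
Visit 18 → queue [14, 15, 13, 4, 12]
Visit 14 → queue [15, 13, 4, 12]
Visit 15 → queue [13, 4, 12]
Visit 13; enqueue 3 → queue [4, 12, 3]
Visit 4 → queue [12, 3]
Visit 12 → queue [3]
Visit 3 → queue []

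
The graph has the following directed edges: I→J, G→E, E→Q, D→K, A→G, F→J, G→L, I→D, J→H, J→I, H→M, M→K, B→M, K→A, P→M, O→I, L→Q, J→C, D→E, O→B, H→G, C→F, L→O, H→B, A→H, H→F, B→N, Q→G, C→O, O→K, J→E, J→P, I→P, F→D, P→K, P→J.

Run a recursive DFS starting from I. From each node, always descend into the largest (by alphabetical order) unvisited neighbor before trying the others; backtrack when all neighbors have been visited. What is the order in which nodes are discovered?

Visit I
I → P
P → M
M → K
K → A
A → H
H → G
G → L
L → Q
L → O
O → B
B → N
G → E
H → F
F → J
J → C
F → D

I, P, M, K, A, H, G, L, Q, O, B, N, E, F, J, C, D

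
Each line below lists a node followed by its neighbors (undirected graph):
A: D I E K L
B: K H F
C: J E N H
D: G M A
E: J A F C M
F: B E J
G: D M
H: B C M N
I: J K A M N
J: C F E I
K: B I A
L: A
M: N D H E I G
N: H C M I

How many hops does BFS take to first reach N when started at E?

2

Level 0: E
Level 1: A, C, F, J, M
Level 2: B, D, G, H, I, K, L, N
N first appears at level 2.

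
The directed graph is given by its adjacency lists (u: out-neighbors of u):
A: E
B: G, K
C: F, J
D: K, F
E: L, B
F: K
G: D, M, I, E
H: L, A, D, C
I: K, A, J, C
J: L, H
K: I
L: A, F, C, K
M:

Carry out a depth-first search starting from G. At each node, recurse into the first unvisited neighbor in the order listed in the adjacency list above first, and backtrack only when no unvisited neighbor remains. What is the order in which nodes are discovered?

Visit G
G → D
D → K
K → I
I → A
A → E
E → L
L → F
L → C
C → J
J → H
E → B
G → M

G -> D -> K -> I -> A -> E -> L -> F -> C -> J -> H -> B -> M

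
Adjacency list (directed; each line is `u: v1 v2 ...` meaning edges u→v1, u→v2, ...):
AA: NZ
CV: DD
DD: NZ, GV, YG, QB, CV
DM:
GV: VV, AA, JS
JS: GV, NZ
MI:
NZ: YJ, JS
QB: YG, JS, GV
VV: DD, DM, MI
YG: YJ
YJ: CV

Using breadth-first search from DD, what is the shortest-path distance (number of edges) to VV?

Level 0: DD
Level 1: CV, GV, NZ, QB, YG
Level 2: AA, JS, VV, YJ
Level 3: DM, MI
VV first appears at level 2.

2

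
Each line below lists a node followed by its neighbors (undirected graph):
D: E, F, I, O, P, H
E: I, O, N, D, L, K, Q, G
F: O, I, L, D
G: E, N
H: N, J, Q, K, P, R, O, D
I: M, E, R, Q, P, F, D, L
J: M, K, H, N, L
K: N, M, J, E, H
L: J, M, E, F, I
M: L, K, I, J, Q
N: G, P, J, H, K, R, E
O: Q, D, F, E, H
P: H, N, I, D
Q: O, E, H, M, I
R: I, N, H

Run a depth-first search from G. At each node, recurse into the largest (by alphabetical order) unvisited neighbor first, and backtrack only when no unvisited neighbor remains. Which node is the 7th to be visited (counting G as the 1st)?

Visit G
G → N
N → R
R → I
I → Q
Q → O
O → H
H → P
P → D
D → F
F → L
L → M
M → K
K → J
K → E

Visit order: G, N, R, I, Q, O, H, P, D, F, L, M, K, J, E

H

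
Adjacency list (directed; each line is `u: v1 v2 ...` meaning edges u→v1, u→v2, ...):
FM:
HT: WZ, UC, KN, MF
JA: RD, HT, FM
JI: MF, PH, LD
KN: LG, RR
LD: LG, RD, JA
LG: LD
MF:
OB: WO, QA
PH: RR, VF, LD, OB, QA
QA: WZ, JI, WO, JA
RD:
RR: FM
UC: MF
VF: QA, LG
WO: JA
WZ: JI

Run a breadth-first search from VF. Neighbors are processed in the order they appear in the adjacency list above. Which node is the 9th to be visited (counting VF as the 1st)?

Visit VF; enqueue QA, LG → queue [QA, LG]
Visit QA; enqueue WZ, JI, WO, JA → queue [LG, WZ, JI, WO, JA]
Visit LG; enqueue LD → queue [WZ, JI, WO, JA, LD]
Visit WZ → queue [JI, WO, JA, LD]
Visit JI; enqueue MF, PH → queue [WO, JA, LD, MF, PH]
Visit WO → queue [JA, LD, MF, PH]
Visit JA; enqueue RD, HT, FM → queue [LD, MF, PH, RD, HT, FM]
Visit LD → queue [MF, PH, RD, HT, FM]
Visit MF → queue [PH, RD, HT, FM]
Visit PH; enqueue RR, OB → queue [RD, HT, FM, RR, OB]
Visit RD → queue [HT, FM, RR, OB]
Visit HT; enqueue UC, KN → queue [FM, RR, OB, UC, KN]
Visit FM → queue [RR, OB, UC, KN]
Visit RR → queue [OB, UC, KN]
Visit OB → queue [UC, KN]
Visit UC → queue [KN]
Visit KN → queue []

Visit order: VF, QA, LG, WZ, JI, WO, JA, LD, MF, PH, RD, HT, FM, RR, OB, UC, KN

MF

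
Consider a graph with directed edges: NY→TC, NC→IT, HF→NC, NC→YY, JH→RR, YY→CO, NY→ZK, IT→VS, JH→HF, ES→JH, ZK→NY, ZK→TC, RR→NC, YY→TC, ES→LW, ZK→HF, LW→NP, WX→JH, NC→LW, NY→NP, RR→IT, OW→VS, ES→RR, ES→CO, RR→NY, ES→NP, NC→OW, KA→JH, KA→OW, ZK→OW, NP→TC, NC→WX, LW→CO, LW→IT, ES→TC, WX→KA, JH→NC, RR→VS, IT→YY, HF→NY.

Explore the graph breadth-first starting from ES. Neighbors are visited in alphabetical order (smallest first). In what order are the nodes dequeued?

Visit ES; enqueue CO, JH, LW, NP, RR, TC → queue [CO, JH, LW, NP, RR, TC]
Visit CO → queue [JH, LW, NP, RR, TC]
Visit JH; enqueue HF, NC → queue [LW, NP, RR, TC, HF, NC]
Visit LW; enqueue IT → queue [NP, RR, TC, HF, NC, IT]
Visit NP → queue [RR, TC, HF, NC, IT]
Visit RR; enqueue NY, VS → queue [TC, HF, NC, IT, NY, VS]
Visit TC → queue [HF, NC, IT, NY, VS]
Visit HF → queue [NC, IT, NY, VS]
Visit NC; enqueue OW, WX, YY → queue [IT, NY, VS, OW, WX, YY]
Visit IT → queue [NY, VS, OW, WX, YY]
Visit NY; enqueue ZK → queue [VS, OW, WX, YY, ZK]
Visit VS → queue [OW, WX, YY, ZK]
Visit OW → queue [WX, YY, ZK]
Visit WX; enqueue KA → queue [YY, ZK, KA]
Visit YY → queue [ZK, KA]
Visit ZK → queue [KA]
Visit KA → queue []

ES, CO, JH, LW, NP, RR, TC, HF, NC, IT, NY, VS, OW, WX, YY, ZK, KA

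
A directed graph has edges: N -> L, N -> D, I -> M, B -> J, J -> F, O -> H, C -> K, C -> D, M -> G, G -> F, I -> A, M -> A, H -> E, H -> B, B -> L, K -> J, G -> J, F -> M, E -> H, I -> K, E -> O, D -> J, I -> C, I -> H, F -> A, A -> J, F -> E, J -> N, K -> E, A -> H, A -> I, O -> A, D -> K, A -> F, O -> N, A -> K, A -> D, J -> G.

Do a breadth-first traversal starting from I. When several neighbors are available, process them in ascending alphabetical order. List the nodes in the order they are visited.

I A C H K M D F J B E G N L O

Visit I; enqueue A, C, H, K, M → queue [A, C, H, K, M]
Visit A; enqueue D, F, J → queue [C, H, K, M, D, F, J]
Visit C → queue [H, K, M, D, F, J]
Visit H; enqueue B, E → queue [K, M, D, F, J, B, E]
Visit K → queue [M, D, F, J, B, E]
Visit M; enqueue G → queue [D, F, J, B, E, G]
Visit D → queue [F, J, B, E, G]
Visit F → queue [J, B, E, G]
Visit J; enqueue N → queue [B, E, G, N]
Visit B; enqueue L → queue [E, G, N, L]
Visit E; enqueue O → queue [G, N, L, O]
Visit G → queue [N, L, O]
Visit N → queue [L, O]
Visit L → queue [O]
Visit O → queue []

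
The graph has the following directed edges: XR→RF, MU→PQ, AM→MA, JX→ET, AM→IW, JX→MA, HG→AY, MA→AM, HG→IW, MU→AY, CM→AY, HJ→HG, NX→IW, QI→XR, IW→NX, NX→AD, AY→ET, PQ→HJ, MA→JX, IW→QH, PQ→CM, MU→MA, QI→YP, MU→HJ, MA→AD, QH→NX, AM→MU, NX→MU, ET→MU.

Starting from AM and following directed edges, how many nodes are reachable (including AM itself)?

14

BFS from AM visits: AM, IW, MA, MU, NX, QH, AD, JX, AY, HJ, PQ, ET, HG, CM
Reachable nodes: 14 of 18 total.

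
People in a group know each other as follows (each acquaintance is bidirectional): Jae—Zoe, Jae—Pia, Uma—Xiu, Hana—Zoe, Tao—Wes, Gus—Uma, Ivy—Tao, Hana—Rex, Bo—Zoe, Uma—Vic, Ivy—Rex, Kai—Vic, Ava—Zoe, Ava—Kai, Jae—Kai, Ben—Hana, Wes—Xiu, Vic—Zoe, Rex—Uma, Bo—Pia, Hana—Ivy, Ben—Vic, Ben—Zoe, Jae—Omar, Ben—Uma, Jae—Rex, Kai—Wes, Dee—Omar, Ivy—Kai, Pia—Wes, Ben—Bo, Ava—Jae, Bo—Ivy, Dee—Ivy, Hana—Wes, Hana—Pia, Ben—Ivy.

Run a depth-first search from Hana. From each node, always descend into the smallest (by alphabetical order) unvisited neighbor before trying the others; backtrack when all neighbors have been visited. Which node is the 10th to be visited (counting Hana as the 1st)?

Vic

Visit Hana
Hana → Ben
Ben → Bo
Bo → Ivy
Ivy → Dee
Dee → Omar
Omar → Jae
Jae → Ava
Ava → Kai
Kai → Vic
Vic → Uma
Uma → Gus
Uma → Rex
Uma → Xiu
Xiu → Wes
Wes → Pia
Wes → Tao
Vic → Zoe

Visit order: Hana, Ben, Bo, Ivy, Dee, Omar, Jae, Ava, Kai, Vic, Uma, Gus, Rex, Xiu, Wes, Pia, Tao, Zoe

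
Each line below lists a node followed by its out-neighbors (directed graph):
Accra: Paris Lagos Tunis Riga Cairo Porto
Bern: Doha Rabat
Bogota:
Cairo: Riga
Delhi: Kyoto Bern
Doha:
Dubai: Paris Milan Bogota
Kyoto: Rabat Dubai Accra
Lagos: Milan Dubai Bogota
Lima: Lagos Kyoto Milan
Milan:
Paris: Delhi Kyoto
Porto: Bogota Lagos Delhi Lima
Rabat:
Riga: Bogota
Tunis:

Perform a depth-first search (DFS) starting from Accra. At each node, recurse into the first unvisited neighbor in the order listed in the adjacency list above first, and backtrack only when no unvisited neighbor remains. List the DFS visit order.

Accra -> Paris -> Delhi -> Kyoto -> Rabat -> Dubai -> Milan -> Bogota -> Bern -> Doha -> Lagos -> Tunis -> Riga -> Cairo -> Porto -> Lima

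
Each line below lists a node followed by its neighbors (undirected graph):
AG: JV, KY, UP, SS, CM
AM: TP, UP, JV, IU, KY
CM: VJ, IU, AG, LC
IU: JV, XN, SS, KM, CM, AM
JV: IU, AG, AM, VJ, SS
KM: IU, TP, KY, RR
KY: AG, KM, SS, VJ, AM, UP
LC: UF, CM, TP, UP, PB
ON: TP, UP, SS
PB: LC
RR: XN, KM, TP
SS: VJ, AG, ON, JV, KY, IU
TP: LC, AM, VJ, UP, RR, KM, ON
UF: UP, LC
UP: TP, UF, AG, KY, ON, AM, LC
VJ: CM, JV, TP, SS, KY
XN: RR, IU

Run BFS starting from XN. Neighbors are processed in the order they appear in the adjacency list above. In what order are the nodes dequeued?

XN RR IU KM TP JV SS CM AM KY LC VJ UP ON AG UF PB

Visit XN; enqueue RR, IU → queue [RR, IU]
Visit RR; enqueue KM, TP → queue [IU, KM, TP]
Visit IU; enqueue JV, SS, CM, AM → queue [KM, TP, JV, SS, CM, AM]
Visit KM; enqueue KY → queue [TP, JV, SS, CM, AM, KY]
Visit TP; enqueue LC, VJ, UP, ON → queue [JV, SS, CM, AM, KY, LC, VJ, UP, ON]
Visit JV; enqueue AG → queue [SS, CM, AM, KY, LC, VJ, UP, ON, AG]
Visit SS → queue [CM, AM, KY, LC, VJ, UP, ON, AG]
Visit CM → queue [AM, KY, LC, VJ, UP, ON, AG]
Visit AM → queue [KY, LC, VJ, UP, ON, AG]
Visit KY → queue [LC, VJ, UP, ON, AG]
Visit LC; enqueue UF, PB → queue [VJ, UP, ON, AG, UF, PB]
Visit VJ → queue [UP, ON, AG, UF, PB]
Visit UP → queue [ON, AG, UF, PB]
Visit ON → queue [AG, UF, PB]
Visit AG → queue [UF, PB]
Visit UF → queue [PB]
Visit PB → queue []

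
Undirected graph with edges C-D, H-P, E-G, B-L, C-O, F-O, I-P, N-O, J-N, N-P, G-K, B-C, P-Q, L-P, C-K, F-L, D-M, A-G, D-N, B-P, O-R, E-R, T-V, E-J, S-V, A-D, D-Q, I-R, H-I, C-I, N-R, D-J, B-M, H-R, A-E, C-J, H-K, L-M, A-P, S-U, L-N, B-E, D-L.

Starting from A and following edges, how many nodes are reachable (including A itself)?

18

BFS from A visits: A, D, E, G, P, C, J, L, M, N, Q, B, R, K, H, I, O, F
Reachable nodes: 18 of 22 total.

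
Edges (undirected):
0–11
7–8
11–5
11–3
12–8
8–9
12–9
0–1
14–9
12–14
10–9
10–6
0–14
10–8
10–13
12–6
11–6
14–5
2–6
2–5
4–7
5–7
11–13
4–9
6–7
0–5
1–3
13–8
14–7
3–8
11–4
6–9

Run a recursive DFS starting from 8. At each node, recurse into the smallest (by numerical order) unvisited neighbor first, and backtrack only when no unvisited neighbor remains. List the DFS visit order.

Visit 8
8 → 3
3 → 1
1 → 0
0 → 5
5 → 2
2 → 6
6 → 7
7 → 4
4 → 9
9 → 10
10 → 13
13 → 11
9 → 12
12 → 14

8 → 3 → 1 → 0 → 5 → 2 → 6 → 7 → 4 → 9 → 10 → 13 → 11 → 12 → 14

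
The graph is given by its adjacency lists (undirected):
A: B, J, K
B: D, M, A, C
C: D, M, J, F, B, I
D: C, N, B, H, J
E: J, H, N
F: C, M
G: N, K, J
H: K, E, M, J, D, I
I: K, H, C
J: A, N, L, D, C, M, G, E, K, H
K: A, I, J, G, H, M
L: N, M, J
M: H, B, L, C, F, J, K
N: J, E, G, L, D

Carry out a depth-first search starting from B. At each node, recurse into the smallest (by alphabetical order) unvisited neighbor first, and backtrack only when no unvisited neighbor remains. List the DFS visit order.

Visit B
B → A
A → J
J → C
C → D
D → H
H → E
E → N
N → G
G → K
K → I
K → M
M → F
M → L

B -> A -> J -> C -> D -> H -> E -> N -> G -> K -> I -> M -> F -> L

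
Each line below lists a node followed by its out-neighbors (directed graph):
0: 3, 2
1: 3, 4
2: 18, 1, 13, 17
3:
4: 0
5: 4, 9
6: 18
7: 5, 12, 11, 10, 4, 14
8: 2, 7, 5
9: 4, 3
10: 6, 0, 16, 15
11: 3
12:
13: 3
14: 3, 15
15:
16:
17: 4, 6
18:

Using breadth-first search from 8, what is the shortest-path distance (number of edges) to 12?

Level 0: 8
Level 1: 2, 5, 7
Level 2: 1, 4, 9, 10, 11, 12, 13, 14, 17, 18
Level 3: 0, 3, 6, 15, 16
12 first appears at level 2.

2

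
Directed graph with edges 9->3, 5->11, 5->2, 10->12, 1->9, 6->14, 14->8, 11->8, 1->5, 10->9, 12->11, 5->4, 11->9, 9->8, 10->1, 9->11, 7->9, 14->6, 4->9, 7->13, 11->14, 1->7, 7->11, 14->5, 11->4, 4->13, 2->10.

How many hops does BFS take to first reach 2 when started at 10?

Level 0: 10
Level 1: 1, 9, 12
Level 2: 3, 5, 7, 8, 11
Level 3: 2, 4, 13, 14
Level 4: 6
2 first appears at level 3.

3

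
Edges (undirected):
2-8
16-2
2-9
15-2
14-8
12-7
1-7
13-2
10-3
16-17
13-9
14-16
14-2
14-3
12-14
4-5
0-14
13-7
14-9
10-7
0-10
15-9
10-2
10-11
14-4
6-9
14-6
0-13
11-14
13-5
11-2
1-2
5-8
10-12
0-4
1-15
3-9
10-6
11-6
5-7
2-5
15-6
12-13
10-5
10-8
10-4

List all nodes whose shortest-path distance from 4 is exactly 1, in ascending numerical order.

0, 5, 10, 14

Level 0: 4
Level 1: 0, 5, 10, 14
Level 2: 2, 3, 6, 7, 8, 9, 11, 12, 13, 16
Level 3: 1, 15, 17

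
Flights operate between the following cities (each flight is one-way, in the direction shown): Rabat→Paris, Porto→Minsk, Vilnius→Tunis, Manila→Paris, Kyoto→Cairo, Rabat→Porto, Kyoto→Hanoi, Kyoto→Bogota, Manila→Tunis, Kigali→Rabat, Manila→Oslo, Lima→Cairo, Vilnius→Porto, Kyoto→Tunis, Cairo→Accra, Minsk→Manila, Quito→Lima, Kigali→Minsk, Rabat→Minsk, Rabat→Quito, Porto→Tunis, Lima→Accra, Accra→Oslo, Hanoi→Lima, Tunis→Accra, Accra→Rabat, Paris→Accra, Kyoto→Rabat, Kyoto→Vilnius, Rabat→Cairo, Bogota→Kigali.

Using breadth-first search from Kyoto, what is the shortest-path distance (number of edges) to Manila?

Level 0: Kyoto
Level 1: Bogota, Cairo, Hanoi, Rabat, Tunis, Vilnius
Level 2: Accra, Kigali, Lima, Minsk, Paris, Porto, Quito
Level 3: Manila, Oslo
Manila first appears at level 3.

3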